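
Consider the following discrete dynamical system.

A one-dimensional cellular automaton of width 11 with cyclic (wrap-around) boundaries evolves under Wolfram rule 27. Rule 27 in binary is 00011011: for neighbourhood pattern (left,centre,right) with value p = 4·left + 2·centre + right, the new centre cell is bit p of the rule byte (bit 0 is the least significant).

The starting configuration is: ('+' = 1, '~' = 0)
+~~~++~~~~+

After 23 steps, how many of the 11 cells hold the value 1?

step 0: +~~~++~~~~+
step 1: ~++++~+++++
step 2: ~+~~~~+~~~~
step 3: +~++++~++++
step 4: ~~+~~~~+~~~
step 5: ++~++++~+++
step 6: ~~~+~~~~+~~
step 7: +++~++++~++
step 8: ~~~~+~~~~+~
step 9: ++++~++++~+
step 10: ~~~~~+~~~~+
step 11: +++++~++++~
step 12: +~~~~~+~~~~
step 13: ~+++++~++++
step 14: ~+~~~~~+~~~
step 15: +~+++++~+++
step 16: ~~+~~~~~+~~
step 17: ++~+++++~++
step 18: ~~~+~~~~~+~
step 19: +++~+++++~+
step 20: ~~~~+~~~~~+
step 21: ++++~+++++~
step 22: +~~~~+~~~~~
step 23: ~++++~+++++

9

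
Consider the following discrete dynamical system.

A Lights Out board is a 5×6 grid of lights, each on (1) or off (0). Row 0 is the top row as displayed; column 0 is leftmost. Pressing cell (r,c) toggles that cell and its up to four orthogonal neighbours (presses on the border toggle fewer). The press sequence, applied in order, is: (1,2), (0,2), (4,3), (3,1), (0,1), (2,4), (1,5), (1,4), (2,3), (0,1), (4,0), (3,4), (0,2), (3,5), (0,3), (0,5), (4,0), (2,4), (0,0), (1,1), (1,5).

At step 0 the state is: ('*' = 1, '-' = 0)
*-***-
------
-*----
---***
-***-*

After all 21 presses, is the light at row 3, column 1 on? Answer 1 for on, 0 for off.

gen 0: *-***-
------
-*----
---***
-***-*
gen 1: *--**-
-***--
-**---
---***
-***-*
gen 2: ***-*-
-*-*--
-**---
---***
-***-*
gen 3: ***-*-
-*-*--
-**---
----**
-*--**
gen 4: ***-*-
-*-*--
--*---
***-**
----**
gen 5: ----*-
---*--
--*---
***-**
----**
gen 6: ----*-
---**-
--****
***--*
----**
gen 7: ----**
---*-*
--***-
***--*
----**
gen 8: -----*
----*-
--**--
***--*
----**
gen 9: -----*
---**-
----*-
****-*
----**
gen 10: ***--*
-*-**-
----*-
****-*
----**
gen 11: ***--*
-*-**-
----*-
-***-*
**--**
gen 12: ***--*
-*-**-
------
-**-*-
**---*
gen 13: *--*-*
-****-
------
-**-*-
**---*
gen 14: *--*-*
-****-
-----*
-**--*
**----
gen 15: *-*-**
-**-*-
-----*
-**--*
**----
gen 16: *-*---
-**-**
-----*
-**--*
**----
gen 17: *-*---
-**-**
-----*
***--*
------
gen 18: *-*---
-**--*
---**-
***-**
------
gen 19: -**---
***--*
---**-
***-**
------
gen 20: --*---
-----*
-*-**-
***-**
------
gen 21: --*--*
----*-
-*-***
***-**
------

1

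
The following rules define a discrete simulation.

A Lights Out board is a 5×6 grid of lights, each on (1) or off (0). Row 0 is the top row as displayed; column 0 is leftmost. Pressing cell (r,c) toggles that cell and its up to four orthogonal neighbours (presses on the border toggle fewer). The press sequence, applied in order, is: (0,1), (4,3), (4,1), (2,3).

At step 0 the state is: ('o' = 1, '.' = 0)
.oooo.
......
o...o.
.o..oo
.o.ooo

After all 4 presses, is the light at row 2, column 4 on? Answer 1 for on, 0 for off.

0

t=0: .oooo.
......
o...o.
.o..oo
.o.ooo
t=1: o..oo.
.o....
o...o.
.o..oo
.o.ooo
t=2: o..oo.
.o....
o...o.
.o.ooo
.oo..o
t=3: o..oo.
.o....
o...o.
...ooo
o....o
t=4: o..oo.
.o.o..
o.oo..
....oo
o....o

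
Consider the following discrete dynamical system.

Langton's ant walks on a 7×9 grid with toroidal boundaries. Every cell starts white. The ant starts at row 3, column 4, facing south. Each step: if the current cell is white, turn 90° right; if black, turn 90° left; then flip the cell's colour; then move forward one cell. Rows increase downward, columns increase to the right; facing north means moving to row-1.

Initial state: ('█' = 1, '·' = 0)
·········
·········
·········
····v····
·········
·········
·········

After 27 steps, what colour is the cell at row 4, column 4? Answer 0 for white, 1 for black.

1

step 0: ·········
·········
·········
····v····
·········
·········
·········
step 1: ·········
·········
·········
···<█····
·········
·········
·········
step 2: ·········
·········
···^·····
···██····
·········
·········
·········
step 3: ·········
·········
···█>····
···██····
·········
·········
·········
step 4: ·········
·········
···██····
···█v····
·········
·········
·········
step 5: ·········
·········
···██····
···█·>···
·········
·········
·········
step 6: ·········
·········
···██····
···█·█···
·····v···
·········
·········
step 7: ·········
·········
···██····
···█·█···
····<█···
·········
·········
step 8: ·········
·········
···██····
···█^█···
····██···
·········
·········
step 9: ·········
·········
···██····
···██>···
····██···
·········
·········
step 10: ·········
·········
···██^···
···██····
····██···
·········
·········
step 11: ·········
·········
···███>··
···██····
····██···
·········
·········
step 12: ·········
·········
···████··
···██·v··
····██···
·········
·········
step 13: ·········
·········
···████··
···██<█··
····██···
·········
·········
step 14: ·········
·········
···██^█··
···████··
····██···
·········
·········
step 15: ·········
·········
···█<·█··
···████··
····██···
·········
·········
step 16: ·········
·········
···█··█··
···█v██··
····██···
·········
·········
step 17: ·········
·········
···█··█··
···█·>█··
····██···
·········
·········
step 18: ·········
·········
···█·^█··
···█··█··
····██···
·········
·········
step 19: ·········
·········
···█·█>··
···█··█··
····██···
·········
·········
step 20: ·········
······^··
···█·█···
···█··█··
····██···
·········
·········
step 21: ·········
······█>·
···█·█···
···█··█··
····██···
·········
·········
step 22: ·········
······██·
···█·█·v·
···█··█··
····██···
·········
·········
step 23: ·········
······██·
···█·█<█·
···█··█··
····██···
·········
·········
step 24: ·········
······^█·
···█·███·
···█··█··
····██···
·········
·········
step 25: ·········
·····<·█·
···█·███·
···█··█··
····██···
·········
·········
step 26: ·····^···
·····█·█·
···█·███·
···█··█··
····██···
·········
·········
step 27: ·····█>··
·····█·█·
···█·███·
···█··█··
····██···
·········
·········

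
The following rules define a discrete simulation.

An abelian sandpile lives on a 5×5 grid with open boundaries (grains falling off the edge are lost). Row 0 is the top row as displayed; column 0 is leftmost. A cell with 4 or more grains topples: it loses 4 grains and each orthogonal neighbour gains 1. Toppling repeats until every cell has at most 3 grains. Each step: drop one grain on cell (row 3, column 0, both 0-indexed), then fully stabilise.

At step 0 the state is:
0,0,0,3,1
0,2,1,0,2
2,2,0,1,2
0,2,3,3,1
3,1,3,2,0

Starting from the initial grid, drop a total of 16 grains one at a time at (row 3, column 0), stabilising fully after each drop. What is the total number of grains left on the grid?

36

gen 0: 0,0,0,3,1
0,2,1,0,2
2,2,0,1,2
0,2,3,3,1
3,1,3,2,0
gen 1: 0,0,0,3,1
0,2,1,0,2
2,2,0,1,2
1,2,3,3,1
3,1,3,2,0
gen 2: 0,0,0,3,1
0,2,1,0,2
2,2,0,1,2
2,2,3,3,1
3,1,3,2,0
gen 3: 0,0,0,3,1
0,2,1,0,2
2,2,0,1,2
3,2,3,3,1
3,1,3,2,0
gen 4: 0,0,0,3,1
0,2,1,0,2
3,2,0,1,2
1,3,3,3,1
0,2,3,2,0
gen 5: 0,0,0,3,1
0,2,1,0,2
3,2,0,1,2
2,3,3,3,1
0,2,3,2,0
gen 6: 0,0,0,3,1
0,2,1,0,2
3,2,0,1,2
3,3,3,3,1
0,2,3,2,0
gen 7: 0,0,0,3,1
1,3,1,0,2
1,0,2,2,2
2,3,2,1,2
2,0,2,0,1
gen 8: 0,0,0,3,1
1,3,1,0,2
1,0,2,2,2
3,3,2,1,2
2,0,2,0,1
gen 9: 0,0,0,3,1
1,3,1,0,2
2,1,2,2,2
1,0,3,1,2
3,1,2,0,1
gen 10: 0,0,0,3,1
1,3,1,0,2
2,1,2,2,2
2,0,3,1,2
3,1,2,0,1
gen 11: 0,0,0,3,1
1,3,1,0,2
2,1,2,2,2
3,0,3,1,2
3,1,2,0,1
gen 12: 0,0,0,3,1
1,3,1,0,2
3,1,2,2,2
1,1,3,1,2
0,2,2,0,1
gen 13: 0,0,0,3,1
1,3,1,0,2
3,1,2,2,2
2,1,3,1,2
0,2,2,0,1
gen 14: 0,0,0,3,1
1,3,1,0,2
3,1,2,2,2
3,1,3,1,2
0,2,2,0,1
gen 15: 0,0,0,3,1
2,3,1,0,2
0,2,2,2,2
1,2,3,1,2
1,2,2,0,1
gen 16: 0,0,0,3,1
2,3,1,0,2
0,2,2,2,2
2,2,3,1,2
1,2,2,0,1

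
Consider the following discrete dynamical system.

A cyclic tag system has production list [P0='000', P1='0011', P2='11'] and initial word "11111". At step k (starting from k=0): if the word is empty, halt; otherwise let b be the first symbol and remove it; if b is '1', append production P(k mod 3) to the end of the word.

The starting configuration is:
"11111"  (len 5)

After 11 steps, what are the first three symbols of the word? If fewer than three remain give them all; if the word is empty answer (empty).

111

gen 0: "11111"  (len 5)
gen 1: "1111000"  (len 7)
gen 2: "1110000011"  (len 10)
gen 3: "11000001111"  (len 11)
gen 4: "1000001111000"  (len 13)
gen 5: "0000011110000011"  (len 16)
gen 6: "000011110000011"  (len 15)
gen 7: "00011110000011"  (len 14)
gen 8: "0011110000011"  (len 13)
gen 9: "011110000011"  (len 12)
gen 10: "11110000011"  (len 11)
gen 11: "11100000110011"  (len 14)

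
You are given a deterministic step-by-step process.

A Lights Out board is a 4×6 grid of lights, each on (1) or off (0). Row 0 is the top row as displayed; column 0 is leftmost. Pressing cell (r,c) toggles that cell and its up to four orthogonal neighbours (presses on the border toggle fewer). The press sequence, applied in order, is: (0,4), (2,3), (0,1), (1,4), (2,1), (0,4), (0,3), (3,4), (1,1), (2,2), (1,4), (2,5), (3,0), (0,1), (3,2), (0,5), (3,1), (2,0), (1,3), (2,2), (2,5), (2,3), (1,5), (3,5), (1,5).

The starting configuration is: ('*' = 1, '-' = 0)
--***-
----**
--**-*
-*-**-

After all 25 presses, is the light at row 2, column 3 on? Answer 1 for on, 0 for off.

gen 0: --***-
----**
--**-*
-*-**-
gen 1: --*--*
-----*
--**-*
-*-**-
gen 2: --*--*
---*-*
----**
-*--*-
gen 3: **---*
-*-*-*
----**
-*--*-
gen 4: **--**
-*--*-
-----*
-*--*-
gen 5: **--**
----*-
***--*
----*-
gen 6: **-*--
------
***--*
----*-
gen 7: ***-*-
---*--
***--*
----*-
gen 8: ***-*-
---*--
***-**
---*-*
gen 9: *-*-*-
****--
*-*-**
---*-*
gen 10: *-*-*-
**-*--
**-***
--**-*
gen 11: *-*---
**--**
**-*-*
--**-*
gen 12: *-*---
**--*-
**-**-
--**--
gen 13: *-*---
**--*-
-*-**-
****--
gen 14: -*----
*---*-
-*-**-
****--
gen 15: -*----
*---*-
-****-
*-----
gen 16: -*--**
*---**
-****-
*-----
gen 17: -*--**
*---**
--***-
-**---
gen 18: -*--**
----**
*****-
***---
gen 19: -*-***
--**-*
***-*-
***---
gen 20: -*-***
---*-*
*--**-
**----
gen 21: -*-***
---*--
*--*-*
**---*
gen 22: -*-***
------
*-*-**
**-*-*
gen 23: -*-**-
----**
*-*-*-
**-*-*
gen 24: -*-**-
----**
*-*-**
**-**-
gen 25: -*-***
------
*-*-*-
**-**-

0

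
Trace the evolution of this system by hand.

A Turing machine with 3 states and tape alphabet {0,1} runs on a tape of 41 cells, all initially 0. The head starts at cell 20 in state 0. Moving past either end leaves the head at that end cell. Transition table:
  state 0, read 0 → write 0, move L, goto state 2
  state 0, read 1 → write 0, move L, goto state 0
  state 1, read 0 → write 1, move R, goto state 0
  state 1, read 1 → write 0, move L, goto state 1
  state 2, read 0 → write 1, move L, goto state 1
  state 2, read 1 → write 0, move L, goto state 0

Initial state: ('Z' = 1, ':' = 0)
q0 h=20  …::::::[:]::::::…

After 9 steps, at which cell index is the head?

step 0: q0 h=20  …::::::[:]::::::…
step 1: q2 h=19  …::::::[:]::::::…
step 2: q1 h=18  …::::::[:]Z:::::…
step 3: q0 h=19  …:::::Z[Z]::::::…
step 4: q0 h=18  …::::::[Z]::::::…
step 5: q0 h=17  …::::::[:]::::::…
step 6: q2 h=16  …::::::[:]::::::…
step 7: q1 h=15  …::::::[:]Z:::::…
step 8: q0 h=16  …:::::Z[Z]::::::…
step 9: q0 h=15  …::::::[Z]::::::…

15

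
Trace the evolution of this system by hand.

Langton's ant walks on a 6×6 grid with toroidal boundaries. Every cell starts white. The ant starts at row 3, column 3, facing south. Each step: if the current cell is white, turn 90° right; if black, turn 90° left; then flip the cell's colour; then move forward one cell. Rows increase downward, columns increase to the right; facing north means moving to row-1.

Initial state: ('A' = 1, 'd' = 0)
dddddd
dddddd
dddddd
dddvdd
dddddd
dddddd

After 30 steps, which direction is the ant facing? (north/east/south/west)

south

gen 0: dddddd
dddddd
dddddd
dddvdd
dddddd
dddddd
gen 1: dddddd
dddddd
dddddd
dd<Add
dddddd
dddddd
gen 2: dddddd
dddddd
dd^ddd
ddAAdd
dddddd
dddddd
gen 3: dddddd
dddddd
ddA>dd
ddAAdd
dddddd
dddddd
gen 4: dddddd
dddddd
ddAAdd
ddAvdd
dddddd
dddddd
gen 5: dddddd
dddddd
ddAAdd
ddAd>d
dddddd
dddddd
gen 6: dddddd
dddddd
ddAAdd
ddAdAd
ddddvd
dddddd
gen 7: dddddd
dddddd
ddAAdd
ddAdAd
ddd<Ad
dddddd
gen 8: dddddd
dddddd
ddAAdd
ddA^Ad
dddAAd
dddddd
gen 9: dddddd
dddddd
ddAAdd
ddAA>d
dddAAd
dddddd
gen 10: dddddd
dddddd
ddAA^d
ddAAdd
dddAAd
dddddd
gen 11: dddddd
dddddd
ddAAA>
ddAAdd
dddAAd
dddddd
gen 12: dddddd
dddddd
ddAAAA
ddAAdv
dddAAd
dddddd
gen 13: dddddd
dddddd
ddAAAA
ddAA<A
dddAAd
dddddd
gen 14: dddddd
dddddd
ddAA^A
ddAAAA
dddAAd
dddddd
gen 15: dddddd
dddddd
ddA<dA
ddAAAA
dddAAd
dddddd
gen 16: dddddd
dddddd
ddAddA
ddAvAA
dddAAd
dddddd
gen 17: dddddd
dddddd
ddAddA
ddAd>A
dddAAd
dddddd
gen 18: dddddd
dddddd
ddAd^A
ddAddA
dddAAd
dddddd
gen 19: dddddd
dddddd
ddAdA>
ddAddA
dddAAd
dddddd
gen 20: dddddd
ddddd^
ddAdAd
ddAddA
dddAAd
dddddd
gen 21: dddddd
>ddddA
ddAdAd
ddAddA
dddAAd
dddddd
gen 22: dddddd
AddddA
vdAdAd
ddAddA
dddAAd
dddddd
gen 23: dddddd
AddddA
AdAdA<
ddAddA
dddAAd
dddddd
gen 24: dddddd
Adddd^
AdAdAA
ddAddA
dddAAd
dddddd
gen 25: dddddd
Addd<d
AdAdAA
ddAddA
dddAAd
dddddd
gen 26: dddd^d
AdddAd
AdAdAA
ddAddA
dddAAd
dddddd
gen 27: ddddA>
AdddAd
AdAdAA
ddAddA
dddAAd
dddddd
gen 28: ddddAA
AdddAv
AdAdAA
ddAddA
dddAAd
dddddd
gen 29: ddddAA
Addd<A
AdAdAA
ddAddA
dddAAd
dddddd
gen 30: ddddAA
AddddA
AdAdvA
ddAddA
dddAAd
dddddd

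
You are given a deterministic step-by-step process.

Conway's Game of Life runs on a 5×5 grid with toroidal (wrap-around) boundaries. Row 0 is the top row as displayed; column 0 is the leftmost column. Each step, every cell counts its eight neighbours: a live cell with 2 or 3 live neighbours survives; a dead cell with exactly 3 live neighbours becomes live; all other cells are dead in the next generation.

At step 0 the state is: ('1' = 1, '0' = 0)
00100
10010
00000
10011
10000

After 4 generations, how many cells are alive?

7

t=0: 00100
10010
00000
10011
10000
t=1: 01001
00000
10010
10001
11010
t=2: 01101
10001
10000
00110
01110
t=3: 00001
00011
11010
00011
10001
t=4: 00000
00110
10000
01110
10000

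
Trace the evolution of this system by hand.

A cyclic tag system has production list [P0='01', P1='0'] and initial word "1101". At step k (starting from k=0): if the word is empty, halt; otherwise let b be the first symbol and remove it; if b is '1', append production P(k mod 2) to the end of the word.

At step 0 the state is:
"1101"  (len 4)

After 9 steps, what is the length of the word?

step 0: "1101"  (len 4)
step 1: "10101"  (len 5)
step 2: "01010"  (len 5)
step 3: "1010"  (len 4)
step 4: "0100"  (len 4)
step 5: "100"  (len 3)
step 6: "000"  (len 3)
step 7: "00"  (len 2)
step 8: "0"  (len 1)
step 9: (halted — word empty)

0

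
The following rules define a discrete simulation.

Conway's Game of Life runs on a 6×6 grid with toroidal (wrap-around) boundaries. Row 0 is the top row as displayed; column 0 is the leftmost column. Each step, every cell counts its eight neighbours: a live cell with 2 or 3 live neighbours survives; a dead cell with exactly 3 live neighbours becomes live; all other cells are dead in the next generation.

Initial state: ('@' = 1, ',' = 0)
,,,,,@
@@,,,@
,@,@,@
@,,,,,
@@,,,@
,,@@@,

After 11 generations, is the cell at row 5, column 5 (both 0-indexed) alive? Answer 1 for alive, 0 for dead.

1

k=0  ,,,,,@
@@,,,@
,@,@,@
@,,,,,
@@,,,@
,,@@@,
k=1  ,@@@,@
,@@,,@
,@@,@@
,,@,@,
@@@@@@
,@@@@,
k=2  ,,,,,@
,,,,,@
,,,,@@
,,,,,,
@,,,,,
,,,,,,
k=3  ,,,,,,
@,,,,@
,,,,@@
,,,,,@
,,,,,,
,,,,,,
k=4  ,,,,,,
@,,,@@
,,,,@,
,,,,@@
,,,,,,
,,,,,,
k=5  ,,,,,@
,,,,@@
@,,@,,
,,,,@@
,,,,,,
,,,,,,
k=6  ,,,,@@
@,,,@@
@,,@,,
,,,,@@
,,,,,,
,,,,,,
k=7  @,,,@,
@,,@,,
@,,@,,
,,,,@@
,,,,,,
,,,,,,
k=8  ,,,,,@
@@,@@,
@,,@,,
,,,,@@
,,,,,,
,,,,,,
k=9  @,,,@@
@@@@@,
@@@@,,
,,,,@@
,,,,,,
,,,,,,
k=10  @,@,@,
,,,,,,
,,,,,,
@@@@@@
,,,,,,
,,,,,@
k=11  ,,,,,@
,,,,,,
@@@@@@
@@@@@@
,@@@,,
,,,,,@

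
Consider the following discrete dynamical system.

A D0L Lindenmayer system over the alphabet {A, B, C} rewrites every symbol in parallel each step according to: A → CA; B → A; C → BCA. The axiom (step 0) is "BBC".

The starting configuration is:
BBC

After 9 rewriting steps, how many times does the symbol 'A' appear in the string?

1202

0) BBC
1) AABCA
2) CACAABCACA
3) BCACABCACACAABCACABCACA
4) ABCACABCACAABCACABCACABCACACAABCACABCACAABCACABCACA
5) CAABCACABCACAABCACABCACACAABCACABCACAABCACABCACAABCACABCACABCACACAABCACABCACAABCACABCACACAABCACABCACAABCACABCACA
6) BCACACAABCACABCACAABCACABCACACAABCACABCACAABCACABCACABCACA…BCACABCACACAABCACABCACAABCACABCACACAABCACABCACAABCACABCACA  (len 247)
7) ABCACABCACABCACACAABCACABCACAABCACABCACACAABCACABCACAABCAC…BCACABCACACAABCACABCACAABCACABCACACAABCACABCACAABCACABCACA  (len 545)
8) CAABCACABCACAABCACABCACAABCACABCACABCACACAABCACABCACAABCAC…BCACABCACACAABCACABCACAABCACABCACACAABCACABCACAABCACABCACA  (len 1202)
9) BCACACAABCACABCACAABCACABCACACAABCACABCACAABCACABCACACAABC…BCACABCACACAABCACABCACAABCACABCACACAABCACABCACAABCACABCACA  (len 2651)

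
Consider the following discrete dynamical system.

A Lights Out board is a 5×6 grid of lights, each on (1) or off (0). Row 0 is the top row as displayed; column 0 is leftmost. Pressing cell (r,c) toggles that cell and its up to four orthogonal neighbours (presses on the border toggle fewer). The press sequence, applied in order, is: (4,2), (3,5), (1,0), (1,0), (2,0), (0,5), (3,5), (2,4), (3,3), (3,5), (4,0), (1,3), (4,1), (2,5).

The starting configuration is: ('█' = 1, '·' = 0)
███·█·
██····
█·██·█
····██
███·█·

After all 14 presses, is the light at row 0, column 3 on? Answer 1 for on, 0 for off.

t=0: ███·█·
██····
█·██·█
····██
███·█·
t=1: ███·█·
██····
█·██·█
··█·██
█··██·
t=2: ███·█·
██····
█·██··
··█···
█··███
t=3: ·██·█·
······
··██··
··█···
█··███
t=4: ███·█·
██····
█·██··
··█···
█··███
t=5: ███·█·
·█····
·███··
█·█···
█··███
t=6: ███··█
·█···█
·███··
█·█···
█··███
t=7: ███··█
·█···█
·███·█
█·█·██
█··██·
t=8: ███··█
·█··██
·██·█·
█·█··█
█··██·
t=9: ███··█
·█··██
·████·
█··███
█···█·
t=10: ███··█
·█··██
·█████
█··█··
█···██
t=11: ███··█
·█··██
·█████
···█··
·█··██
t=12: ████·█
·███·█
·██·██
···█··
·█··██
t=13: ████·█
·███·█
·██·██
·█·█··
█·█·██
t=14: ████·█
·███··
·██···
·█·█·█
█·█·██

1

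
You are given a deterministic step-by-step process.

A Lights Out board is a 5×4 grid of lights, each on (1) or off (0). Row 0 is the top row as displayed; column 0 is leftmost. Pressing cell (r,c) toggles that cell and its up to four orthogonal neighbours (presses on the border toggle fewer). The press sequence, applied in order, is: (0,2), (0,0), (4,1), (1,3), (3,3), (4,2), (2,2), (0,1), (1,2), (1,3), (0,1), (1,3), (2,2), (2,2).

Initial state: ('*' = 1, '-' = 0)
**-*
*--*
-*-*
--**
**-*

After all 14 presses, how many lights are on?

7

t=0: **-*
*--*
-*-*
--**
**-*
t=1: *-*-
*-**
-*-*
--**
**-*
t=2: -**-
--**
-*-*
--**
**-*
t=3: -**-
--**
-*-*
-***
--**
t=4: -***
----
-*--
-***
--**
t=5: -***
----
-*-*
-*--
--*-
t=6: -***
----
-*-*
-**-
-*-*
t=7: -***
--*-
--*-
-*--
-*-*
t=8: *--*
-**-
--*-
-*--
-*-*
t=9: *-**
---*
----
-*--
-*-*
t=10: *-*-
--*-
---*
-*--
-*-*
t=11: -*--
-**-
---*
-*--
-*-*
t=12: -*-*
-*-*
----
-*--
-*-*
t=13: -*-*
-***
-***
-**-
-*-*
t=14: -*-*
-*-*
----
-*--
-*-*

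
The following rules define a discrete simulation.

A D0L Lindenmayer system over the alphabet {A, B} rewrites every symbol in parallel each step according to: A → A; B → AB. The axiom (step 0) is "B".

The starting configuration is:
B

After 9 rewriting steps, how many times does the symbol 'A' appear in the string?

9

gen 0: B
gen 1: AB
gen 2: AAB
gen 3: AAAB
gen 4: AAAAB
gen 5: AAAAAB
gen 6: AAAAAAB
gen 7: AAAAAAAB
gen 8: AAAAAAAAB
gen 9: AAAAAAAAAB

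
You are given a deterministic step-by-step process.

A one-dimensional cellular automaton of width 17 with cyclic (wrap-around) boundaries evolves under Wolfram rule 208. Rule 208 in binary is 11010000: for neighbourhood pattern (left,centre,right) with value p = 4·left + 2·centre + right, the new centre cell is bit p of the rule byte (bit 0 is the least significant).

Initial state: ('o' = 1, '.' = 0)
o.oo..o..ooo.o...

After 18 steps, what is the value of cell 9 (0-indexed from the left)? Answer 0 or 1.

t=0: o.oo..o..ooo.o...
t=1: ...oo..o..oo..o..
t=2: ....oo..o..oo..o.
t=3: .....oo..o..oo..o
t=4: o.....oo..o..oo..
t=5: .o.....oo..o..oo.
t=6: ..o.....oo..o..oo
t=7: o..o.....oo..o..o
t=8: oo..o.....oo..o..
t=9: .oo..o.....oo..o.
t=10: ..oo..o.....oo..o
t=11: o..oo..o.....oo..
t=12: .o..oo..o.....oo.
t=13: ..o..oo..o.....oo
t=14: o..o..oo..o.....o
t=15: oo..o..oo..o.....
t=16: .oo..o..oo..o....
t=17: ..oo..o..oo..o...
t=18: ...oo..o..oo..o..

0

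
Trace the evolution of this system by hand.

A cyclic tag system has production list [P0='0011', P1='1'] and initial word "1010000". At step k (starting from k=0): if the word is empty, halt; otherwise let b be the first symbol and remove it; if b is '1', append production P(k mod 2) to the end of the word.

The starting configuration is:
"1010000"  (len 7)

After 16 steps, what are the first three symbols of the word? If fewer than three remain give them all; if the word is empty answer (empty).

k=0  "1010000"  (len 7)
k=1  "0100000011"  (len 10)
k=2  "100000011"  (len 9)
k=3  "000000110011"  (len 12)
k=4  "00000110011"  (len 11)
k=5  "0000110011"  (len 10)
k=6  "000110011"  (len 9)
k=7  "00110011"  (len 8)
k=8  "0110011"  (len 7)
k=9  "110011"  (len 6)
k=10  "100111"  (len 6)
k=11  "001110011"  (len 9)
k=12  "01110011"  (len 8)
k=13  "1110011"  (len 7)
k=14  "1100111"  (len 7)
k=15  "1001110011"  (len 10)
k=16  "0011100111"  (len 10)

001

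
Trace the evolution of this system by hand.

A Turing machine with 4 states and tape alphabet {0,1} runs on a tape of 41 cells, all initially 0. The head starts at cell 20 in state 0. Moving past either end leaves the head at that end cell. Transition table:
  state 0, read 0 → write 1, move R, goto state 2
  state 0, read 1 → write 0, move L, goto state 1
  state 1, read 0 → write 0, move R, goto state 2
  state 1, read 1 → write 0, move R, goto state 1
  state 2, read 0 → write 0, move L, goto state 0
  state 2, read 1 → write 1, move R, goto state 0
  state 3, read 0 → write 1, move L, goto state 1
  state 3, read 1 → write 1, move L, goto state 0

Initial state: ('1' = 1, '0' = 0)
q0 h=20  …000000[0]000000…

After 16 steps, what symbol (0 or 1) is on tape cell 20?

0

step 0: q0 h=20  …000000[0]000000…
step 1: q2 h=21  …000001[0]000000…
step 2: q0 h=20  …000000[1]000000…
step 3: q1 h=19  …000000[0]000000…
step 4: q2 h=20  …000000[0]000000…
step 5: q0 h=19  …000000[0]000000…
step 6: q2 h=20  …000001[0]000000…
step 7: q0 h=19  …000000[1]000000…
step 8: q1 h=18  …000000[0]000000…
step 9: q2 h=19  …000000[0]000000…
step 10: q0 h=18  …000000[0]000000…
step 11: q2 h=19  …000001[0]000000…
step 12: q0 h=18  …000000[1]000000…
step 13: q1 h=17  …000000[0]000000…
step 14: q2 h=18  …000000[0]000000…
step 15: q0 h=17  …000000[0]000000…
step 16: q2 h=18  …000001[0]000000…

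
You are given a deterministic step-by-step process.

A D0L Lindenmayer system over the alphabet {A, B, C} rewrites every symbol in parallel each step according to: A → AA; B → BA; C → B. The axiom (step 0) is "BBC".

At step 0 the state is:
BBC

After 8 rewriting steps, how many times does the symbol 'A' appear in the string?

637

0) BBC
1) BABAB
2) BAAABAAABA
3) BAAAAAAABAAAAAAABAAA
4) BAAAAAAAAAAAAAAABAAAAAAAAAAAAAAABAAAAAAA
5) BAAAAAAAAAAAAAAAAAAAAAAAAAAAAAAABAAAAAAAAAAAAAAAAAAAAAAAAAAAAAAABAAAAAAAAAAAAAAA
6) BAAAAAAAAAAAAAAAAAAAAAAAAAAAAAAAAAAAAAAAAAAAAAAAAAAAAAAAAA…AAAAAAAAAAAAAAAAAAAAAAAAAABAAAAAAAAAAAAAAAAAAAAAAAAAAAAAAA  (len 160)
7) BAAAAAAAAAAAAAAAAAAAAAAAAAAAAAAAAAAAAAAAAAAAAAAAAAAAAAAAAA…AAAAAAAAAAAAAAAAAAAAAAAAAAAAAAAAAAAAAAAAAAAAAAAAAAAAAAAAAA  (len 320)
8) BAAAAAAAAAAAAAAAAAAAAAAAAAAAAAAAAAAAAAAAAAAAAAAAAAAAAAAAAA…AAAAAAAAAAAAAAAAAAAAAAAAAAAAAAAAAAAAAAAAAAAAAAAAAAAAAAAAAA  (len 640)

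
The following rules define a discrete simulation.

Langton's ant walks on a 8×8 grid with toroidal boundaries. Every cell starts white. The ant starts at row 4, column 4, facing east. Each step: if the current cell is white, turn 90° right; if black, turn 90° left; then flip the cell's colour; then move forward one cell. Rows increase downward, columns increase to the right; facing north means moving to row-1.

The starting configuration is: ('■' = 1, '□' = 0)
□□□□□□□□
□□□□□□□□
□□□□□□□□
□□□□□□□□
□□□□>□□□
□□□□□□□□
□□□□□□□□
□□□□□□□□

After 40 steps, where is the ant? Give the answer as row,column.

4,2

step 0: □□□□□□□□
□□□□□□□□
□□□□□□□□
□□□□□□□□
□□□□>□□□
□□□□□□□□
□□□□□□□□
□□□□□□□□
step 1: □□□□□□□□
□□□□□□□□
□□□□□□□□
□□□□□□□□
□□□□■□□□
□□□□v□□□
□□□□□□□□
□□□□□□□□
step 2: □□□□□□□□
□□□□□□□□
□□□□□□□□
□□□□□□□□
□□□□■□□□
□□□<■□□□
□□□□□□□□
□□□□□□□□
step 3: □□□□□□□□
□□□□□□□□
□□□□□□□□
□□□□□□□□
□□□^■□□□
□□□■■□□□
□□□□□□□□
□□□□□□□□
step 4: □□□□□□□□
□□□□□□□□
□□□□□□□□
□□□□□□□□
□□□■>□□□
□□□■■□□□
□□□□□□□□
□□□□□□□□
step 5: □□□□□□□□
□□□□□□□□
□□□□□□□□
□□□□^□□□
□□□■□□□□
□□□■■□□□
□□□□□□□□
□□□□□□□□
step 6: □□□□□□□□
□□□□□□□□
□□□□□□□□
□□□□■>□□
□□□■□□□□
□□□■■□□□
□□□□□□□□
□□□□□□□□
step 7: □□□□□□□□
□□□□□□□□
□□□□□□□□
□□□□■■□□
□□□■□v□□
□□□■■□□□
□□□□□□□□
□□□□□□□□
step 8: □□□□□□□□
□□□□□□□□
□□□□□□□□
□□□□■■□□
□□□■<■□□
□□□■■□□□
□□□□□□□□
□□□□□□□□
step 9: □□□□□□□□
□□□□□□□□
□□□□□□□□
□□□□^■□□
□□□■■■□□
□□□■■□□□
□□□□□□□□
□□□□□□□□
step 10: □□□□□□□□
□□□□□□□□
□□□□□□□□
□□□<□■□□
□□□■■■□□
□□□■■□□□
□□□□□□□□
□□□□□□□□
step 11: □□□□□□□□
□□□□□□□□
□□□^□□□□
□□□■□■□□
□□□■■■□□
□□□■■□□□
□□□□□□□□
□□□□□□□□
step 12: □□□□□□□□
□□□□□□□□
□□□■>□□□
□□□■□■□□
□□□■■■□□
□□□■■□□□
□□□□□□□□
□□□□□□□□
step 13: □□□□□□□□
□□□□□□□□
□□□■■□□□
□□□■v■□□
□□□■■■□□
□□□■■□□□
□□□□□□□□
□□□□□□□□
step 14: □□□□□□□□
□□□□□□□□
□□□■■□□□
□□□<■■□□
□□□■■■□□
□□□■■□□□
□□□□□□□□
□□□□□□□□
step 15: □□□□□□□□
□□□□□□□□
□□□■■□□□
□□□□■■□□
□□□v■■□□
□□□■■□□□
□□□□□□□□
□□□□□□□□
step 16: □□□□□□□□
□□□□□□□□
□□□■■□□□
□□□□■■□□
□□□□>■□□
□□□■■□□□
□□□□□□□□
□□□□□□□□
step 17: □□□□□□□□
□□□□□□□□
□□□■■□□□
□□□□^■□□
□□□□□■□□
□□□■■□□□
□□□□□□□□
□□□□□□□□
step 18: □□□□□□□□
□□□□□□□□
□□□■■□□□
□□□<□■□□
□□□□□■□□
□□□■■□□□
□□□□□□□□
□□□□□□□□
step 19: □□□□□□□□
□□□□□□□□
□□□^■□□□
□□□■□■□□
□□□□□■□□
□□□■■□□□
□□□□□□□□
□□□□□□□□
step 20: □□□□□□□□
□□□□□□□□
□□<□■□□□
□□□■□■□□
□□□□□■□□
□□□■■□□□
□□□□□□□□
□□□□□□□□
step 21: □□□□□□□□
□□^□□□□□
□□■□■□□□
□□□■□■□□
□□□□□■□□
□□□■■□□□
□□□□□□□□
□□□□□□□□
step 22: □□□□□□□□
□□■>□□□□
□□■□■□□□
□□□■□■□□
□□□□□■□□
□□□■■□□□
□□□□□□□□
□□□□□□□□
step 23: □□□□□□□□
□□■■□□□□
□□■v■□□□
□□□■□■□□
□□□□□■□□
□□□■■□□□
□□□□□□□□
□□□□□□□□
step 24: □□□□□□□□
□□■■□□□□
□□<■■□□□
□□□■□■□□
□□□□□■□□
□□□■■□□□
□□□□□□□□
□□□□□□□□
step 25: □□□□□□□□
□□■■□□□□
□□□■■□□□
□□v■□■□□
□□□□□■□□
□□□■■□□□
□□□□□□□□
□□□□□□□□
step 26: □□□□□□□□
□□■■□□□□
□□□■■□□□
□<■■□■□□
□□□□□■□□
□□□■■□□□
□□□□□□□□
□□□□□□□□
step 27: □□□□□□□□
□□■■□□□□
□^□■■□□□
□■■■□■□□
□□□□□■□□
□□□■■□□□
□□□□□□□□
□□□□□□□□
step 28: □□□□□□□□
□□■■□□□□
□■>■■□□□
□■■■□■□□
□□□□□■□□
□□□■■□□□
□□□□□□□□
□□□□□□□□
step 29: □□□□□□□□
□□■■□□□□
□■■■■□□□
□■v■□■□□
□□□□□■□□
□□□■■□□□
□□□□□□□□
□□□□□□□□
step 30: □□□□□□□□
□□■■□□□□
□■■■■□□□
□■□>□■□□
□□□□□■□□
□□□■■□□□
□□□□□□□□
□□□□□□□□
step 31: □□□□□□□□
□□■■□□□□
□■■^■□□□
□■□□□■□□
□□□□□■□□
□□□■■□□□
□□□□□□□□
□□□□□□□□
step 32: □□□□□□□□
□□■■□□□□
□■<□■□□□
□■□□□■□□
□□□□□■□□
□□□■■□□□
□□□□□□□□
□□□□□□□□
step 33: □□□□□□□□
□□■■□□□□
□■□□■□□□
□■v□□■□□
□□□□□■□□
□□□■■□□□
□□□□□□□□
□□□□□□□□
step 34: □□□□□□□□
□□■■□□□□
□■□□■□□□
□<■□□■□□
□□□□□■□□
□□□■■□□□
□□□□□□□□
□□□□□□□□
step 35: □□□□□□□□
□□■■□□□□
□■□□■□□□
□□■□□■□□
□v□□□■□□
□□□■■□□□
□□□□□□□□
□□□□□□□□
step 36: □□□□□□□□
□□■■□□□□
□■□□■□□□
□□■□□■□□
<■□□□■□□
□□□■■□□□
□□□□□□□□
□□□□□□□□
step 37: □□□□□□□□
□□■■□□□□
□■□□■□□□
^□■□□■□□
■■□□□■□□
□□□■■□□□
□□□□□□□□
□□□□□□□□
step 38: □□□□□□□□
□□■■□□□□
□■□□■□□□
■>■□□■□□
■■□□□■□□
□□□■■□□□
□□□□□□□□
□□□□□□□□
step 39: □□□□□□□□
□□■■□□□□
□■□□■□□□
■■■□□■□□
■v□□□■□□
□□□■■□□□
□□□□□□□□
□□□□□□□□
step 40: □□□□□□□□
□□■■□□□□
□■□□■□□□
■■■□□■□□
■□>□□■□□
□□□■■□□□
□□□□□□□□
□□□□□□□□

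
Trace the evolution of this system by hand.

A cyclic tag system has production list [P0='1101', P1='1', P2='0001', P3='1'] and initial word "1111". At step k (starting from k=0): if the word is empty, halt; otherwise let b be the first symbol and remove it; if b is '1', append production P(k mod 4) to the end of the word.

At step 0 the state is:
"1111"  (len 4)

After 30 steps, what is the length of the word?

gen 0: "1111"  (len 4)
gen 1: "1111101"  (len 7)
gen 2: "1111011"  (len 7)
gen 3: "1110110001"  (len 10)
gen 4: "1101100011"  (len 10)
gen 5: "1011000111101"  (len 13)
gen 6: "0110001111011"  (len 13)
gen 7: "110001111011"  (len 12)
gen 8: "100011110111"  (len 12)
gen 9: "000111101111101"  (len 15)
gen 10: "00111101111101"  (len 14)
gen 11: "0111101111101"  (len 13)
gen 12: "111101111101"  (len 12)
gen 13: "111011111011101"  (len 15)
gen 14: "110111110111011"  (len 15)
gen 15: "101111101110110001"  (len 18)
gen 16: "011111011101100011"  (len 18)
gen 17: "11111011101100011"  (len 17)
gen 18: "11110111011000111"  (len 17)
gen 19: "11101110110001110001"  (len 20)
gen 20: "11011101100011100011"  (len 20)
gen 21: "10111011000111000111101"  (len 23)
gen 22: "01110110001110001111011"  (len 23)
gen 23: "1110110001110001111011"  (len 22)
gen 24: "1101100011100011110111"  (len 22)
gen 25: "1011000111000111101111101"  (len 25)
gen 26: "0110001110001111011111011"  (len 25)
gen 27: "110001110001111011111011"  (len 24)
gen 28: "100011100011110111110111"  (len 24)
gen 29: "000111000111101111101111101"  (len 27)
gen 30: "00111000111101111101111101"  (len 26)

26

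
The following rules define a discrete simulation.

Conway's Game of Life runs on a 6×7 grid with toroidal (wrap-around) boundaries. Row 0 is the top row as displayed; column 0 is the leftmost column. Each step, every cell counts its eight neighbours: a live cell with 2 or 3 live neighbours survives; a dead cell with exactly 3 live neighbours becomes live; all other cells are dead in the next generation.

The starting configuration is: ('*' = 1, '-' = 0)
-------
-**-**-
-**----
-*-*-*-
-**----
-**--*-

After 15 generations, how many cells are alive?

3

gen 0: -------
-**-**-
-**----
-*-*-*-
-**----
-**--*-
gen 1: ---***-
-***---
*----*-
*--*---
*--**--
-**----
gen 2: ----*--
-***-**
*--**-*
**-*---
*--**--
-**--*-
gen 3: *---*-*
-**---*
-------
-*---*-
*--**-*
-**--*-
gen 4: ---*--*
-*---**
***----
*---***
*--**-*
-**----
gen 5: -*---**
-*---**
--*-*--
--*-*--
--***--
-**-***
gen 6: -*-----
-**-*-*
-**-*--
-**-**-
-------
-*----*
gen 7: -*---*-
-----*-
----*--
-**-**-
***--*-
*------
gen 8: ------*
----**-
---**--
*-*-***
*-****-
*-*----
gen 9: -----**
---***-
-------
*-*----
*-*----
*-*-**-
gen 10: -------
----***
---**--
-------
*-*----
*--***-
gen 11: ---*---
---***-
---**--
---*---
-*-**-*
-*-**-*
gen 12: -------
--*--*-
--*--*-
-----*-
-------
-------
gen 13: -------
-------
----***
-------
-------
-------
gen 14: -------
-----*-
-----*-
-----*-
-------
-------
gen 15: -------
-------
----***
-------
-------
-------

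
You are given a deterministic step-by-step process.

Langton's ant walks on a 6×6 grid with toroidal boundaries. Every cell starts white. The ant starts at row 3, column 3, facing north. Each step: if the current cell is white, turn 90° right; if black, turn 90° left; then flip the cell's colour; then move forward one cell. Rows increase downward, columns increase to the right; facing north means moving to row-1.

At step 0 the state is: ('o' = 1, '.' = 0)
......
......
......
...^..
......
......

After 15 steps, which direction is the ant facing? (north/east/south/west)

t=0: ......
......
......
...^..
......
......
t=1: ......
......
......
...o>.
......
......
t=2: ......
......
......
...oo.
....v.
......
t=3: ......
......
......
...oo.
...<o.
......
t=4: ......
......
......
...^o.
...oo.
......
t=5: ......
......
......
..<.o.
...oo.
......
t=6: ......
......
..^...
..o.o.
...oo.
......
t=7: ......
......
..o>..
..o.o.
...oo.
......
t=8: ......
......
..oo..
..ovo.
...oo.
......
t=9: ......
......
..oo..
..<oo.
...oo.
......
t=10: ......
......
..oo..
...oo.
..voo.
......
t=11: ......
......
..oo..
...oo.
.<ooo.
......
t=12: ......
......
..oo..
.^.oo.
.oooo.
......
t=13: ......
......
..oo..
.o>oo.
.oooo.
......
t=14: ......
......
..oo..
.oooo.
.ovoo.
......
t=15: ......
......
..oo..
.oooo.
.o.>o.
......

east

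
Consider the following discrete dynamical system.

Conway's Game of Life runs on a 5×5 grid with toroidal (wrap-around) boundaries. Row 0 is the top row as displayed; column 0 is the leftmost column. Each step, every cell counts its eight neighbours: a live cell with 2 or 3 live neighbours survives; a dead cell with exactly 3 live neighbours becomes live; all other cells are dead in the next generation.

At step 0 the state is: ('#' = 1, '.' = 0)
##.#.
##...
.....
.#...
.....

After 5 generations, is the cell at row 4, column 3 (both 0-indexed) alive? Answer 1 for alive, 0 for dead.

0

k=0  ##.#.
##...
.....
.#...
.....
k=1  ###.#
###.#
##...
.....
###..
k=2  .....
.....
..#.#
..#..
..###
k=3  ...#.
.....
...#.
.##.#
..##.
k=4  ..##.
.....
..##.
.#..#
.#..#
k=5  ..##.
.....
..##.
.#..#
.#..#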